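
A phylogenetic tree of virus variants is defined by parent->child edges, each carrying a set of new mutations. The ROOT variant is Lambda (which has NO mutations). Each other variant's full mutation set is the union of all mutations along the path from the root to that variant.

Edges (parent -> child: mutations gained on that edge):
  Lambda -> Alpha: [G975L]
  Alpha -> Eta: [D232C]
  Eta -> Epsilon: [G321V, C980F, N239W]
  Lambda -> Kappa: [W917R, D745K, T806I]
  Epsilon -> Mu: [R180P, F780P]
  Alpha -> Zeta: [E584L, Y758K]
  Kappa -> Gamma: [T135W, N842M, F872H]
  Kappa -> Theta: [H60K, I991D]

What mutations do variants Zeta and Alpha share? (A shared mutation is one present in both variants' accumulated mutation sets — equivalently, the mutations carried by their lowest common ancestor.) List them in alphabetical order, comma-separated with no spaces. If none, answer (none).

Accumulating mutations along path to Zeta:
  At Lambda: gained [] -> total []
  At Alpha: gained ['G975L'] -> total ['G975L']
  At Zeta: gained ['E584L', 'Y758K'] -> total ['E584L', 'G975L', 'Y758K']
Mutations(Zeta) = ['E584L', 'G975L', 'Y758K']
Accumulating mutations along path to Alpha:
  At Lambda: gained [] -> total []
  At Alpha: gained ['G975L'] -> total ['G975L']
Mutations(Alpha) = ['G975L']
Intersection: ['E584L', 'G975L', 'Y758K'] ∩ ['G975L'] = ['G975L']

Answer: G975L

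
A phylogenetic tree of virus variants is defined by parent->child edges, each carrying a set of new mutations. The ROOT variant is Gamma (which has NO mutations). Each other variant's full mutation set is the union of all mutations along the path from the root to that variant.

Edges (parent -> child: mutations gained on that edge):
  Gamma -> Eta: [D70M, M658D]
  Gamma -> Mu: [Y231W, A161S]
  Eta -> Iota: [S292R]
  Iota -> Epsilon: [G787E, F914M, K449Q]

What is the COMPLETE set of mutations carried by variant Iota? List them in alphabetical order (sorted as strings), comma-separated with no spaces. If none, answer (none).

Answer: D70M,M658D,S292R

Derivation:
At Gamma: gained [] -> total []
At Eta: gained ['D70M', 'M658D'] -> total ['D70M', 'M658D']
At Iota: gained ['S292R'] -> total ['D70M', 'M658D', 'S292R']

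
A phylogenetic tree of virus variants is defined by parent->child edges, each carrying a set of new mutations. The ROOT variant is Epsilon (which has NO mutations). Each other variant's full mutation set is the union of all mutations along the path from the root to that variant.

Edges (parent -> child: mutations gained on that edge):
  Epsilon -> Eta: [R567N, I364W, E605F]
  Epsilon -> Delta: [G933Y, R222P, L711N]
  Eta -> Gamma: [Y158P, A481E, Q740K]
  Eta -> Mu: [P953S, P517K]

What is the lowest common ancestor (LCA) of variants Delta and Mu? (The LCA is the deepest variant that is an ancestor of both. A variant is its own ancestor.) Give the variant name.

Answer: Epsilon

Derivation:
Path from root to Delta: Epsilon -> Delta
  ancestors of Delta: {Epsilon, Delta}
Path from root to Mu: Epsilon -> Eta -> Mu
  ancestors of Mu: {Epsilon, Eta, Mu}
Common ancestors: {Epsilon}
Walk up from Mu: Mu (not in ancestors of Delta), Eta (not in ancestors of Delta), Epsilon (in ancestors of Delta)
Deepest common ancestor (LCA) = Epsilon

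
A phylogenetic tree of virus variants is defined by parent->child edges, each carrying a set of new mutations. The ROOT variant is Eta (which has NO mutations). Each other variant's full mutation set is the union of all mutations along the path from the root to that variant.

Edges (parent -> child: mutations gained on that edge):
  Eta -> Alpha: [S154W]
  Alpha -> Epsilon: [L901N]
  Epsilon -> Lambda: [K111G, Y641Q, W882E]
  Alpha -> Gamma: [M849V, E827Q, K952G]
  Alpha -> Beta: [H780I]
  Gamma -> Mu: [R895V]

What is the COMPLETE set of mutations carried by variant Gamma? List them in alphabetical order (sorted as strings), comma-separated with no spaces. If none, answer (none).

Answer: E827Q,K952G,M849V,S154W

Derivation:
At Eta: gained [] -> total []
At Alpha: gained ['S154W'] -> total ['S154W']
At Gamma: gained ['M849V', 'E827Q', 'K952G'] -> total ['E827Q', 'K952G', 'M849V', 'S154W']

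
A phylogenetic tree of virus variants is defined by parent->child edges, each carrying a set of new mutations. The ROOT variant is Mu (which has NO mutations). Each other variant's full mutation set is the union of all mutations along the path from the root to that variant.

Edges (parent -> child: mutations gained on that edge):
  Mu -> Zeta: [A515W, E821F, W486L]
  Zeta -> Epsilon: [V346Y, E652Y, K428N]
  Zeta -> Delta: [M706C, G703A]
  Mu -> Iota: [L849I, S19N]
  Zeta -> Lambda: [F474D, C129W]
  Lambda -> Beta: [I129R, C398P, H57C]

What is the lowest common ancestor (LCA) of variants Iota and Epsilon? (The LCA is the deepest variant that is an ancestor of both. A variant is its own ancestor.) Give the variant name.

Path from root to Iota: Mu -> Iota
  ancestors of Iota: {Mu, Iota}
Path from root to Epsilon: Mu -> Zeta -> Epsilon
  ancestors of Epsilon: {Mu, Zeta, Epsilon}
Common ancestors: {Mu}
Walk up from Epsilon: Epsilon (not in ancestors of Iota), Zeta (not in ancestors of Iota), Mu (in ancestors of Iota)
Deepest common ancestor (LCA) = Mu

Answer: Mu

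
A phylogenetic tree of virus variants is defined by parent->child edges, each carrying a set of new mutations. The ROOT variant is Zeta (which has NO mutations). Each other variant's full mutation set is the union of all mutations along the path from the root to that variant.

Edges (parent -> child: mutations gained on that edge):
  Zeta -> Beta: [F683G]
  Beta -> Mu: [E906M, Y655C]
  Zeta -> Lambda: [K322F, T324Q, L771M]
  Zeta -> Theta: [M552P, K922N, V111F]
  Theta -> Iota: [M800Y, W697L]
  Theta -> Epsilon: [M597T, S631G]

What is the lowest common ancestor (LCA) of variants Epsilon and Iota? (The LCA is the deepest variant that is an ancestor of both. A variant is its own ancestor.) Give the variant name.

Path from root to Epsilon: Zeta -> Theta -> Epsilon
  ancestors of Epsilon: {Zeta, Theta, Epsilon}
Path from root to Iota: Zeta -> Theta -> Iota
  ancestors of Iota: {Zeta, Theta, Iota}
Common ancestors: {Zeta, Theta}
Walk up from Iota: Iota (not in ancestors of Epsilon), Theta (in ancestors of Epsilon), Zeta (in ancestors of Epsilon)
Deepest common ancestor (LCA) = Theta

Answer: Theta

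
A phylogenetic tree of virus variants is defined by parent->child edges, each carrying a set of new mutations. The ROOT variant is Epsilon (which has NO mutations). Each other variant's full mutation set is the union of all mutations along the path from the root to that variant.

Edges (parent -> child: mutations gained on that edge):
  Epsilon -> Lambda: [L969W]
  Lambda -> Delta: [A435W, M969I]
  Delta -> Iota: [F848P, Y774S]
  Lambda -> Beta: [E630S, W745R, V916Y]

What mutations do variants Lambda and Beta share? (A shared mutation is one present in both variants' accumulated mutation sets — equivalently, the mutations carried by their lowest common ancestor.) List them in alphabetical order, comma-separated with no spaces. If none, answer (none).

Accumulating mutations along path to Lambda:
  At Epsilon: gained [] -> total []
  At Lambda: gained ['L969W'] -> total ['L969W']
Mutations(Lambda) = ['L969W']
Accumulating mutations along path to Beta:
  At Epsilon: gained [] -> total []
  At Lambda: gained ['L969W'] -> total ['L969W']
  At Beta: gained ['E630S', 'W745R', 'V916Y'] -> total ['E630S', 'L969W', 'V916Y', 'W745R']
Mutations(Beta) = ['E630S', 'L969W', 'V916Y', 'W745R']
Intersection: ['L969W'] ∩ ['E630S', 'L969W', 'V916Y', 'W745R'] = ['L969W']

Answer: L969W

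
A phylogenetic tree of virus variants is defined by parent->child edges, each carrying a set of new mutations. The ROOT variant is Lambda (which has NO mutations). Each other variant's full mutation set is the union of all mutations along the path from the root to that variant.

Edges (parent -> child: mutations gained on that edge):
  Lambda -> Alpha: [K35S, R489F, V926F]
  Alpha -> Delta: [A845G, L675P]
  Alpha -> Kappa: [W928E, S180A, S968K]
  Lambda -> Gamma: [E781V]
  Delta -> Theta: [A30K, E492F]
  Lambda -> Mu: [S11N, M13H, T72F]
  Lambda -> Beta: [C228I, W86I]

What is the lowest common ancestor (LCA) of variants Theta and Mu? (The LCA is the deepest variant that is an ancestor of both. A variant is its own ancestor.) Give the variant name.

Path from root to Theta: Lambda -> Alpha -> Delta -> Theta
  ancestors of Theta: {Lambda, Alpha, Delta, Theta}
Path from root to Mu: Lambda -> Mu
  ancestors of Mu: {Lambda, Mu}
Common ancestors: {Lambda}
Walk up from Mu: Mu (not in ancestors of Theta), Lambda (in ancestors of Theta)
Deepest common ancestor (LCA) = Lambda

Answer: Lambda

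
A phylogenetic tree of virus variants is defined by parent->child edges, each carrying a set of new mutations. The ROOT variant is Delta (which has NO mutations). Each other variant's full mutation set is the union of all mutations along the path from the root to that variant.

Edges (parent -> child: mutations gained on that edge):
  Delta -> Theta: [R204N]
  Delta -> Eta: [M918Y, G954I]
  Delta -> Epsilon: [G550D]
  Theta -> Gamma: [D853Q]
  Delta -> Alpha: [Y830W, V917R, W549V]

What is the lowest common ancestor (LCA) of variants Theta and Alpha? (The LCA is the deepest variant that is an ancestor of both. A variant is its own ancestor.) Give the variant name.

Answer: Delta

Derivation:
Path from root to Theta: Delta -> Theta
  ancestors of Theta: {Delta, Theta}
Path from root to Alpha: Delta -> Alpha
  ancestors of Alpha: {Delta, Alpha}
Common ancestors: {Delta}
Walk up from Alpha: Alpha (not in ancestors of Theta), Delta (in ancestors of Theta)
Deepest common ancestor (LCA) = Delta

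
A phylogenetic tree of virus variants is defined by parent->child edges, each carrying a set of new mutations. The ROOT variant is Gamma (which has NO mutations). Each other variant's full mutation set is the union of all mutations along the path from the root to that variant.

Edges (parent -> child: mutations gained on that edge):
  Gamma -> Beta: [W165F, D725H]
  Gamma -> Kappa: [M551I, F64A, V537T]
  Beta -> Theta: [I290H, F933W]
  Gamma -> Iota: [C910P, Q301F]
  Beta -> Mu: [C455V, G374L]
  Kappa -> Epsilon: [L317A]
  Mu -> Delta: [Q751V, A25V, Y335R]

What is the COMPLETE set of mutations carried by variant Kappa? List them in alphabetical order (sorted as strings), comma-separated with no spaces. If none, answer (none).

At Gamma: gained [] -> total []
At Kappa: gained ['M551I', 'F64A', 'V537T'] -> total ['F64A', 'M551I', 'V537T']

Answer: F64A,M551I,V537T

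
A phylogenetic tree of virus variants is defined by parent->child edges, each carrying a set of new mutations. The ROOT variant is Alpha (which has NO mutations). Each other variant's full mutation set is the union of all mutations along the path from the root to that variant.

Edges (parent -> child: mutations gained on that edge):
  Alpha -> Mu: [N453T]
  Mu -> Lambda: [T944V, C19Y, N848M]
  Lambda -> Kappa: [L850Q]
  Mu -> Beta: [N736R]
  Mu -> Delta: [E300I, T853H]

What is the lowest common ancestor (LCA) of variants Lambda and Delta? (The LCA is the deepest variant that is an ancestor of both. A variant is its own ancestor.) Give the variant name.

Path from root to Lambda: Alpha -> Mu -> Lambda
  ancestors of Lambda: {Alpha, Mu, Lambda}
Path from root to Delta: Alpha -> Mu -> Delta
  ancestors of Delta: {Alpha, Mu, Delta}
Common ancestors: {Alpha, Mu}
Walk up from Delta: Delta (not in ancestors of Lambda), Mu (in ancestors of Lambda), Alpha (in ancestors of Lambda)
Deepest common ancestor (LCA) = Mu

Answer: Mu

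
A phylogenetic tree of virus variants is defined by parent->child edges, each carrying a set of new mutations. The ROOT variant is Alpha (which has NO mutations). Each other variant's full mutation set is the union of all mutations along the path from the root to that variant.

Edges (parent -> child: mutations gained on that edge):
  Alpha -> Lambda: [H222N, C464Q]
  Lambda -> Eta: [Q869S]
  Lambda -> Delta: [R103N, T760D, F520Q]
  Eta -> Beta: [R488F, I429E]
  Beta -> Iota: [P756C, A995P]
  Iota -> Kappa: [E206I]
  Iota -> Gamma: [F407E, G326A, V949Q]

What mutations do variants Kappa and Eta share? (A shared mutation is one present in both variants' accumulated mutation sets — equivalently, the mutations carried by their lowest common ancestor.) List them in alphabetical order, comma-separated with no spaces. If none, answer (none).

Answer: C464Q,H222N,Q869S

Derivation:
Accumulating mutations along path to Kappa:
  At Alpha: gained [] -> total []
  At Lambda: gained ['H222N', 'C464Q'] -> total ['C464Q', 'H222N']
  At Eta: gained ['Q869S'] -> total ['C464Q', 'H222N', 'Q869S']
  At Beta: gained ['R488F', 'I429E'] -> total ['C464Q', 'H222N', 'I429E', 'Q869S', 'R488F']
  At Iota: gained ['P756C', 'A995P'] -> total ['A995P', 'C464Q', 'H222N', 'I429E', 'P756C', 'Q869S', 'R488F']
  At Kappa: gained ['E206I'] -> total ['A995P', 'C464Q', 'E206I', 'H222N', 'I429E', 'P756C', 'Q869S', 'R488F']
Mutations(Kappa) = ['A995P', 'C464Q', 'E206I', 'H222N', 'I429E', 'P756C', 'Q869S', 'R488F']
Accumulating mutations along path to Eta:
  At Alpha: gained [] -> total []
  At Lambda: gained ['H222N', 'C464Q'] -> total ['C464Q', 'H222N']
  At Eta: gained ['Q869S'] -> total ['C464Q', 'H222N', 'Q869S']
Mutations(Eta) = ['C464Q', 'H222N', 'Q869S']
Intersection: ['A995P', 'C464Q', 'E206I', 'H222N', 'I429E', 'P756C', 'Q869S', 'R488F'] ∩ ['C464Q', 'H222N', 'Q869S'] = ['C464Q', 'H222N', 'Q869S']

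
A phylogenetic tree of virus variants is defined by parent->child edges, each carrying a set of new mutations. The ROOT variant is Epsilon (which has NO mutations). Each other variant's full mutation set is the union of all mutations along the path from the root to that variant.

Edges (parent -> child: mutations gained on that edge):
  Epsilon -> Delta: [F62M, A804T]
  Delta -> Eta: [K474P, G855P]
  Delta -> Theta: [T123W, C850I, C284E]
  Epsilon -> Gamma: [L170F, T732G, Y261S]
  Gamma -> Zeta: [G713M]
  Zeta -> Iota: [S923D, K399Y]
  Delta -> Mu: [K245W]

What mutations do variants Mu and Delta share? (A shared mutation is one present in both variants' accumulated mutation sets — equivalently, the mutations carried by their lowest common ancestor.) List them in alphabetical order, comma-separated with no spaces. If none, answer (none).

Answer: A804T,F62M

Derivation:
Accumulating mutations along path to Mu:
  At Epsilon: gained [] -> total []
  At Delta: gained ['F62M', 'A804T'] -> total ['A804T', 'F62M']
  At Mu: gained ['K245W'] -> total ['A804T', 'F62M', 'K245W']
Mutations(Mu) = ['A804T', 'F62M', 'K245W']
Accumulating mutations along path to Delta:
  At Epsilon: gained [] -> total []
  At Delta: gained ['F62M', 'A804T'] -> total ['A804T', 'F62M']
Mutations(Delta) = ['A804T', 'F62M']
Intersection: ['A804T', 'F62M', 'K245W'] ∩ ['A804T', 'F62M'] = ['A804T', 'F62M']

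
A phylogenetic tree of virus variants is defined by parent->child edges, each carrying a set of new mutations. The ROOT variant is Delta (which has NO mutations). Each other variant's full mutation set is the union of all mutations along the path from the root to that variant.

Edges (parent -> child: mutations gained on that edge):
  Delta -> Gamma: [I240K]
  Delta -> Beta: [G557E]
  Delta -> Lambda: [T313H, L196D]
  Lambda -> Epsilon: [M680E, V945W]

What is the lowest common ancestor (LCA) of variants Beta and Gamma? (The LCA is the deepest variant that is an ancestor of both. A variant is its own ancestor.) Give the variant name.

Answer: Delta

Derivation:
Path from root to Beta: Delta -> Beta
  ancestors of Beta: {Delta, Beta}
Path from root to Gamma: Delta -> Gamma
  ancestors of Gamma: {Delta, Gamma}
Common ancestors: {Delta}
Walk up from Gamma: Gamma (not in ancestors of Beta), Delta (in ancestors of Beta)
Deepest common ancestor (LCA) = Delta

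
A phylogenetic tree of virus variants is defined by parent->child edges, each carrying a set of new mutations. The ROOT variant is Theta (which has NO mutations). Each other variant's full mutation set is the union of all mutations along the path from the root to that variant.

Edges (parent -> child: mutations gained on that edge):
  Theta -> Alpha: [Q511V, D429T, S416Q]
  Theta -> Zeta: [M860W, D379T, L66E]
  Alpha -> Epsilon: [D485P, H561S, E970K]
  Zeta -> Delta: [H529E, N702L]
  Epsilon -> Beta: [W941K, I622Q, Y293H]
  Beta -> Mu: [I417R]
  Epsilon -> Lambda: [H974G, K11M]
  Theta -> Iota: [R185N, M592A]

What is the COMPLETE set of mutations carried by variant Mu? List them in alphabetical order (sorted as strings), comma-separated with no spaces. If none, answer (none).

At Theta: gained [] -> total []
At Alpha: gained ['Q511V', 'D429T', 'S416Q'] -> total ['D429T', 'Q511V', 'S416Q']
At Epsilon: gained ['D485P', 'H561S', 'E970K'] -> total ['D429T', 'D485P', 'E970K', 'H561S', 'Q511V', 'S416Q']
At Beta: gained ['W941K', 'I622Q', 'Y293H'] -> total ['D429T', 'D485P', 'E970K', 'H561S', 'I622Q', 'Q511V', 'S416Q', 'W941K', 'Y293H']
At Mu: gained ['I417R'] -> total ['D429T', 'D485P', 'E970K', 'H561S', 'I417R', 'I622Q', 'Q511V', 'S416Q', 'W941K', 'Y293H']

Answer: D429T,D485P,E970K,H561S,I417R,I622Q,Q511V,S416Q,W941K,Y293H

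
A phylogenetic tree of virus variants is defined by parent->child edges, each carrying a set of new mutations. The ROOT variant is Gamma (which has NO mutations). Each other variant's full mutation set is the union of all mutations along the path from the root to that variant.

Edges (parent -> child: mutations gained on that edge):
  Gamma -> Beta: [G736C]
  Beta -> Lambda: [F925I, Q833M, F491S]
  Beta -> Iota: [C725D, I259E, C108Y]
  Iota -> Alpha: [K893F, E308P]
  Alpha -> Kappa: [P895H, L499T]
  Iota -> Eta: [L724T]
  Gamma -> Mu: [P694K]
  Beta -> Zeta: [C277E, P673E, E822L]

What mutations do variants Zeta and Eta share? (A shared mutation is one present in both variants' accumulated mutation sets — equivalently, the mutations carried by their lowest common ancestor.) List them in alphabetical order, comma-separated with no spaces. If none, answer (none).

Accumulating mutations along path to Zeta:
  At Gamma: gained [] -> total []
  At Beta: gained ['G736C'] -> total ['G736C']
  At Zeta: gained ['C277E', 'P673E', 'E822L'] -> total ['C277E', 'E822L', 'G736C', 'P673E']
Mutations(Zeta) = ['C277E', 'E822L', 'G736C', 'P673E']
Accumulating mutations along path to Eta:
  At Gamma: gained [] -> total []
  At Beta: gained ['G736C'] -> total ['G736C']
  At Iota: gained ['C725D', 'I259E', 'C108Y'] -> total ['C108Y', 'C725D', 'G736C', 'I259E']
  At Eta: gained ['L724T'] -> total ['C108Y', 'C725D', 'G736C', 'I259E', 'L724T']
Mutations(Eta) = ['C108Y', 'C725D', 'G736C', 'I259E', 'L724T']
Intersection: ['C277E', 'E822L', 'G736C', 'P673E'] ∩ ['C108Y', 'C725D', 'G736C', 'I259E', 'L724T'] = ['G736C']

Answer: G736C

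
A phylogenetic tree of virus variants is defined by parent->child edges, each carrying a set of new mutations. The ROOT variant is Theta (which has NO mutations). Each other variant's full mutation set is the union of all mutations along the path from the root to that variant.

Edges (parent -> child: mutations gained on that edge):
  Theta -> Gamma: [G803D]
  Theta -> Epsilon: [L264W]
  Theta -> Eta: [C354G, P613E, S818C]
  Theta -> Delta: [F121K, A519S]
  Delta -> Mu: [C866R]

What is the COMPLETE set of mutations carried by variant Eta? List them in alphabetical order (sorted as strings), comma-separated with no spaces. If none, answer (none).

Answer: C354G,P613E,S818C

Derivation:
At Theta: gained [] -> total []
At Eta: gained ['C354G', 'P613E', 'S818C'] -> total ['C354G', 'P613E', 'S818C']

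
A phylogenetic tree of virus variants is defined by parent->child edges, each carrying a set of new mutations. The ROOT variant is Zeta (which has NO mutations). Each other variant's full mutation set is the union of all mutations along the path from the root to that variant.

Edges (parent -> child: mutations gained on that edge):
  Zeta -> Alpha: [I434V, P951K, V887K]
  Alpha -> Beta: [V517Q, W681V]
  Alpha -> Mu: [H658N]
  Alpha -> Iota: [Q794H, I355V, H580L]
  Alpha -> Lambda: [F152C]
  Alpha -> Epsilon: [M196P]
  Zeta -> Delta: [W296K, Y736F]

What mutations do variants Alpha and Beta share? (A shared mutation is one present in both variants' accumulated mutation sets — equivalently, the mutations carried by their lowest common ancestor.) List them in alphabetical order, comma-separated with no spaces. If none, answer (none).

Accumulating mutations along path to Alpha:
  At Zeta: gained [] -> total []
  At Alpha: gained ['I434V', 'P951K', 'V887K'] -> total ['I434V', 'P951K', 'V887K']
Mutations(Alpha) = ['I434V', 'P951K', 'V887K']
Accumulating mutations along path to Beta:
  At Zeta: gained [] -> total []
  At Alpha: gained ['I434V', 'P951K', 'V887K'] -> total ['I434V', 'P951K', 'V887K']
  At Beta: gained ['V517Q', 'W681V'] -> total ['I434V', 'P951K', 'V517Q', 'V887K', 'W681V']
Mutations(Beta) = ['I434V', 'P951K', 'V517Q', 'V887K', 'W681V']
Intersection: ['I434V', 'P951K', 'V887K'] ∩ ['I434V', 'P951K', 'V517Q', 'V887K', 'W681V'] = ['I434V', 'P951K', 'V887K']

Answer: I434V,P951K,V887K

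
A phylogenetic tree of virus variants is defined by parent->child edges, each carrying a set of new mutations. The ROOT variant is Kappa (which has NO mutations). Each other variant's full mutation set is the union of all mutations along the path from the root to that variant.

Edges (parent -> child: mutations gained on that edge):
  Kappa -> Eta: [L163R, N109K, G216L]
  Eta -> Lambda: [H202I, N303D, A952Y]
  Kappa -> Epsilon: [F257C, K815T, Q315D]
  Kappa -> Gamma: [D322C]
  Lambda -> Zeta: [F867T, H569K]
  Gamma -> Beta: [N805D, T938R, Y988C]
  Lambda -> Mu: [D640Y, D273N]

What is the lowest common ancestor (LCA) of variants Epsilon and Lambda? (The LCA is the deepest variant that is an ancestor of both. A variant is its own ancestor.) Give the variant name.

Answer: Kappa

Derivation:
Path from root to Epsilon: Kappa -> Epsilon
  ancestors of Epsilon: {Kappa, Epsilon}
Path from root to Lambda: Kappa -> Eta -> Lambda
  ancestors of Lambda: {Kappa, Eta, Lambda}
Common ancestors: {Kappa}
Walk up from Lambda: Lambda (not in ancestors of Epsilon), Eta (not in ancestors of Epsilon), Kappa (in ancestors of Epsilon)
Deepest common ancestor (LCA) = Kappa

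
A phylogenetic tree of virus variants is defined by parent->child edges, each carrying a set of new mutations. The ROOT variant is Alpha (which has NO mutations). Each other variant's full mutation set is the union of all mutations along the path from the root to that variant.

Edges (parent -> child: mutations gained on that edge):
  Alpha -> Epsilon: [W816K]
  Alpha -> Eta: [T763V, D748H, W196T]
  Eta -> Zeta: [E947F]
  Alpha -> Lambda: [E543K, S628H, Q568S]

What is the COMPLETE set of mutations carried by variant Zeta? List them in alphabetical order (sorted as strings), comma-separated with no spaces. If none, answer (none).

At Alpha: gained [] -> total []
At Eta: gained ['T763V', 'D748H', 'W196T'] -> total ['D748H', 'T763V', 'W196T']
At Zeta: gained ['E947F'] -> total ['D748H', 'E947F', 'T763V', 'W196T']

Answer: D748H,E947F,T763V,W196T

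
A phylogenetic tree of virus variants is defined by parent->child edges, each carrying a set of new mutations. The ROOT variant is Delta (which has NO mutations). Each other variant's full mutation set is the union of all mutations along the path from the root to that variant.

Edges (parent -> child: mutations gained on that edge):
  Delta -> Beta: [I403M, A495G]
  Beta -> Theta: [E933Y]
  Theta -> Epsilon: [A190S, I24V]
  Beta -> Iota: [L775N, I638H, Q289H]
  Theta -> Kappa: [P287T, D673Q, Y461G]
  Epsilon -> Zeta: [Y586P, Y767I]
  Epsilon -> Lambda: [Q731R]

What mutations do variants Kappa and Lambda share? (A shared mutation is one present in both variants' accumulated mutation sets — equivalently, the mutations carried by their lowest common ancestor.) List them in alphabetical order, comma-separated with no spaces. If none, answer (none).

Answer: A495G,E933Y,I403M

Derivation:
Accumulating mutations along path to Kappa:
  At Delta: gained [] -> total []
  At Beta: gained ['I403M', 'A495G'] -> total ['A495G', 'I403M']
  At Theta: gained ['E933Y'] -> total ['A495G', 'E933Y', 'I403M']
  At Kappa: gained ['P287T', 'D673Q', 'Y461G'] -> total ['A495G', 'D673Q', 'E933Y', 'I403M', 'P287T', 'Y461G']
Mutations(Kappa) = ['A495G', 'D673Q', 'E933Y', 'I403M', 'P287T', 'Y461G']
Accumulating mutations along path to Lambda:
  At Delta: gained [] -> total []
  At Beta: gained ['I403M', 'A495G'] -> total ['A495G', 'I403M']
  At Theta: gained ['E933Y'] -> total ['A495G', 'E933Y', 'I403M']
  At Epsilon: gained ['A190S', 'I24V'] -> total ['A190S', 'A495G', 'E933Y', 'I24V', 'I403M']
  At Lambda: gained ['Q731R'] -> total ['A190S', 'A495G', 'E933Y', 'I24V', 'I403M', 'Q731R']
Mutations(Lambda) = ['A190S', 'A495G', 'E933Y', 'I24V', 'I403M', 'Q731R']
Intersection: ['A495G', 'D673Q', 'E933Y', 'I403M', 'P287T', 'Y461G'] ∩ ['A190S', 'A495G', 'E933Y', 'I24V', 'I403M', 'Q731R'] = ['A495G', 'E933Y', 'I403M']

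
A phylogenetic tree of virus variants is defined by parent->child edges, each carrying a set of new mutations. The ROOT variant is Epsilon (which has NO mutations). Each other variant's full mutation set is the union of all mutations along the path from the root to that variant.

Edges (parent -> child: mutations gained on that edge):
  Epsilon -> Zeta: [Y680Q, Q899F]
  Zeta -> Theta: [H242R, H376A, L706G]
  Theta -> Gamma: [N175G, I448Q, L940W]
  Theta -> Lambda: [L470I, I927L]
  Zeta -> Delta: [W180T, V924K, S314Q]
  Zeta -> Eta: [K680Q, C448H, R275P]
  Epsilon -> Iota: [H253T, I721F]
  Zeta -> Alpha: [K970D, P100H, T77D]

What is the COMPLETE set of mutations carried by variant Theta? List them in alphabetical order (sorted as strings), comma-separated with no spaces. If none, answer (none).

Answer: H242R,H376A,L706G,Q899F,Y680Q

Derivation:
At Epsilon: gained [] -> total []
At Zeta: gained ['Y680Q', 'Q899F'] -> total ['Q899F', 'Y680Q']
At Theta: gained ['H242R', 'H376A', 'L706G'] -> total ['H242R', 'H376A', 'L706G', 'Q899F', 'Y680Q']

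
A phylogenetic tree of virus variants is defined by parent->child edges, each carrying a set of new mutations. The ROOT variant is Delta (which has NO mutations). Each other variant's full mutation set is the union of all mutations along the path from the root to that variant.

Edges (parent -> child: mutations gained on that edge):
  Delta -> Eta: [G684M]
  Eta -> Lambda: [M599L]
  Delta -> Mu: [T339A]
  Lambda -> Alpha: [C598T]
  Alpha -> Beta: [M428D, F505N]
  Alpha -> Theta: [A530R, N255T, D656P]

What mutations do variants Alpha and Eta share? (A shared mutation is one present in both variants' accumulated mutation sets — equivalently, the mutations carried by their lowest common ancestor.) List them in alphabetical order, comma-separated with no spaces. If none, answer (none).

Answer: G684M

Derivation:
Accumulating mutations along path to Alpha:
  At Delta: gained [] -> total []
  At Eta: gained ['G684M'] -> total ['G684M']
  At Lambda: gained ['M599L'] -> total ['G684M', 'M599L']
  At Alpha: gained ['C598T'] -> total ['C598T', 'G684M', 'M599L']
Mutations(Alpha) = ['C598T', 'G684M', 'M599L']
Accumulating mutations along path to Eta:
  At Delta: gained [] -> total []
  At Eta: gained ['G684M'] -> total ['G684M']
Mutations(Eta) = ['G684M']
Intersection: ['C598T', 'G684M', 'M599L'] ∩ ['G684M'] = ['G684M']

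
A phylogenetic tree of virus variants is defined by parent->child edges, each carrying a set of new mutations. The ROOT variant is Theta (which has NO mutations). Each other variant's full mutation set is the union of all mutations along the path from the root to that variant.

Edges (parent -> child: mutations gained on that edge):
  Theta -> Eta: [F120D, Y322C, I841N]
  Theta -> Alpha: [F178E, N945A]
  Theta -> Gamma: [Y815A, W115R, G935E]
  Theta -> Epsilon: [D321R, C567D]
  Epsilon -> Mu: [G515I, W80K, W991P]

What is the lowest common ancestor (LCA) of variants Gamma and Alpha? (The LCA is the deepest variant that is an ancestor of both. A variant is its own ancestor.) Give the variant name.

Path from root to Gamma: Theta -> Gamma
  ancestors of Gamma: {Theta, Gamma}
Path from root to Alpha: Theta -> Alpha
  ancestors of Alpha: {Theta, Alpha}
Common ancestors: {Theta}
Walk up from Alpha: Alpha (not in ancestors of Gamma), Theta (in ancestors of Gamma)
Deepest common ancestor (LCA) = Theta

Answer: Theta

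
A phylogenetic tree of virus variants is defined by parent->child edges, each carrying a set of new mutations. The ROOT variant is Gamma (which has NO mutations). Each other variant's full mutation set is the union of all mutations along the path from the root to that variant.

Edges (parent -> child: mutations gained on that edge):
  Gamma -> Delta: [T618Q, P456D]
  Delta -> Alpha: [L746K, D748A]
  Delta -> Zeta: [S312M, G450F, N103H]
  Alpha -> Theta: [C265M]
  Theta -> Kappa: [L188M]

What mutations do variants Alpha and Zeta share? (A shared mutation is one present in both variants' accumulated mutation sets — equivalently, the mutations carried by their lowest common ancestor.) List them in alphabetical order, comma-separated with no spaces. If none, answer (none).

Answer: P456D,T618Q

Derivation:
Accumulating mutations along path to Alpha:
  At Gamma: gained [] -> total []
  At Delta: gained ['T618Q', 'P456D'] -> total ['P456D', 'T618Q']
  At Alpha: gained ['L746K', 'D748A'] -> total ['D748A', 'L746K', 'P456D', 'T618Q']
Mutations(Alpha) = ['D748A', 'L746K', 'P456D', 'T618Q']
Accumulating mutations along path to Zeta:
  At Gamma: gained [] -> total []
  At Delta: gained ['T618Q', 'P456D'] -> total ['P456D', 'T618Q']
  At Zeta: gained ['S312M', 'G450F', 'N103H'] -> total ['G450F', 'N103H', 'P456D', 'S312M', 'T618Q']
Mutations(Zeta) = ['G450F', 'N103H', 'P456D', 'S312M', 'T618Q']
Intersection: ['D748A', 'L746K', 'P456D', 'T618Q'] ∩ ['G450F', 'N103H', 'P456D', 'S312M', 'T618Q'] = ['P456D', 'T618Q']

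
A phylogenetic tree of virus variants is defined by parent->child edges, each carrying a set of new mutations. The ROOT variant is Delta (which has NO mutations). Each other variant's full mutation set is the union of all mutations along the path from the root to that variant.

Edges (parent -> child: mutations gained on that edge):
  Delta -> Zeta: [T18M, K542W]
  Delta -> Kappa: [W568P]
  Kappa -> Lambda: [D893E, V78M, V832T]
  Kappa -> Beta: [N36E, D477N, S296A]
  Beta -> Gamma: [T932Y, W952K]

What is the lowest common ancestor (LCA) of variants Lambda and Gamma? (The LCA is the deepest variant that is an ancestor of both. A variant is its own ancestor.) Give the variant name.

Answer: Kappa

Derivation:
Path from root to Lambda: Delta -> Kappa -> Lambda
  ancestors of Lambda: {Delta, Kappa, Lambda}
Path from root to Gamma: Delta -> Kappa -> Beta -> Gamma
  ancestors of Gamma: {Delta, Kappa, Beta, Gamma}
Common ancestors: {Delta, Kappa}
Walk up from Gamma: Gamma (not in ancestors of Lambda), Beta (not in ancestors of Lambda), Kappa (in ancestors of Lambda), Delta (in ancestors of Lambda)
Deepest common ancestor (LCA) = Kappa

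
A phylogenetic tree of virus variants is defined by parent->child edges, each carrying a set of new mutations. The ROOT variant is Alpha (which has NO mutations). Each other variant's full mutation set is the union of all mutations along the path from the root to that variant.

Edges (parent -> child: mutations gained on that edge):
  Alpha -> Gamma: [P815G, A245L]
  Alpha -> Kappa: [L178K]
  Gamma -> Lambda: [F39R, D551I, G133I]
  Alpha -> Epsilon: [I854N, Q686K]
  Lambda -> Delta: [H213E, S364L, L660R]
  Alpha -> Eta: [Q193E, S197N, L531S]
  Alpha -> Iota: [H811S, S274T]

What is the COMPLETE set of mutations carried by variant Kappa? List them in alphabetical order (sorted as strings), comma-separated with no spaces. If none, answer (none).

Answer: L178K

Derivation:
At Alpha: gained [] -> total []
At Kappa: gained ['L178K'] -> total ['L178K']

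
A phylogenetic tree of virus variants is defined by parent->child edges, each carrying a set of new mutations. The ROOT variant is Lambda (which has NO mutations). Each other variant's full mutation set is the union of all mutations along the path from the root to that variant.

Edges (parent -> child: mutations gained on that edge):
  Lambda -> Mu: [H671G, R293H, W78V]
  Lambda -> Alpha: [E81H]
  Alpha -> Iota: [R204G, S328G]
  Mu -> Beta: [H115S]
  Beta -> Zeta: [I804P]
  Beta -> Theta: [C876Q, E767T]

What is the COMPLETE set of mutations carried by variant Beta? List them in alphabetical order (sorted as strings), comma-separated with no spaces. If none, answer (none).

Answer: H115S,H671G,R293H,W78V

Derivation:
At Lambda: gained [] -> total []
At Mu: gained ['H671G', 'R293H', 'W78V'] -> total ['H671G', 'R293H', 'W78V']
At Beta: gained ['H115S'] -> total ['H115S', 'H671G', 'R293H', 'W78V']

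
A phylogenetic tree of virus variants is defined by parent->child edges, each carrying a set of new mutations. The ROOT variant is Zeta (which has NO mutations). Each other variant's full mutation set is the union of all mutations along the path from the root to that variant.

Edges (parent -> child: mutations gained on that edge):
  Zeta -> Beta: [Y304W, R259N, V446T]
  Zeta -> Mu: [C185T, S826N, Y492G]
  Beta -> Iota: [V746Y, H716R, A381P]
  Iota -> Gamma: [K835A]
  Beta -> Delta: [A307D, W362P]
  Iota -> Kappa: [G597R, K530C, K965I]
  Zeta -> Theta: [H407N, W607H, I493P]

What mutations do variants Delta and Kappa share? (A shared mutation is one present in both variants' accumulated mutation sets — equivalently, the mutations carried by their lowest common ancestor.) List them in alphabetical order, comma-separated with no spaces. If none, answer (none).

Accumulating mutations along path to Delta:
  At Zeta: gained [] -> total []
  At Beta: gained ['Y304W', 'R259N', 'V446T'] -> total ['R259N', 'V446T', 'Y304W']
  At Delta: gained ['A307D', 'W362P'] -> total ['A307D', 'R259N', 'V446T', 'W362P', 'Y304W']
Mutations(Delta) = ['A307D', 'R259N', 'V446T', 'W362P', 'Y304W']
Accumulating mutations along path to Kappa:
  At Zeta: gained [] -> total []
  At Beta: gained ['Y304W', 'R259N', 'V446T'] -> total ['R259N', 'V446T', 'Y304W']
  At Iota: gained ['V746Y', 'H716R', 'A381P'] -> total ['A381P', 'H716R', 'R259N', 'V446T', 'V746Y', 'Y304W']
  At Kappa: gained ['G597R', 'K530C', 'K965I'] -> total ['A381P', 'G597R', 'H716R', 'K530C', 'K965I', 'R259N', 'V446T', 'V746Y', 'Y304W']
Mutations(Kappa) = ['A381P', 'G597R', 'H716R', 'K530C', 'K965I', 'R259N', 'V446T', 'V746Y', 'Y304W']
Intersection: ['A307D', 'R259N', 'V446T', 'W362P', 'Y304W'] ∩ ['A381P', 'G597R', 'H716R', 'K530C', 'K965I', 'R259N', 'V446T', 'V746Y', 'Y304W'] = ['R259N', 'V446T', 'Y304W']

Answer: R259N,V446T,Y304W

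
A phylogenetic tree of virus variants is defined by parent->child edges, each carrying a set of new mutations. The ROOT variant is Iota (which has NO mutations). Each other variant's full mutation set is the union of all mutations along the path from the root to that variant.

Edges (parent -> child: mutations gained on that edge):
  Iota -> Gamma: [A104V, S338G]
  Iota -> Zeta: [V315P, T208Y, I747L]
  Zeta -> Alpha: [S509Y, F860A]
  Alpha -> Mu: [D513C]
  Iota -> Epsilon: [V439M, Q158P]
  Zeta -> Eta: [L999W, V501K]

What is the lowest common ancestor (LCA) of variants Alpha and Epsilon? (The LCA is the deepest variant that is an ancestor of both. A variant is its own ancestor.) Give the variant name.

Answer: Iota

Derivation:
Path from root to Alpha: Iota -> Zeta -> Alpha
  ancestors of Alpha: {Iota, Zeta, Alpha}
Path from root to Epsilon: Iota -> Epsilon
  ancestors of Epsilon: {Iota, Epsilon}
Common ancestors: {Iota}
Walk up from Epsilon: Epsilon (not in ancestors of Alpha), Iota (in ancestors of Alpha)
Deepest common ancestor (LCA) = Iota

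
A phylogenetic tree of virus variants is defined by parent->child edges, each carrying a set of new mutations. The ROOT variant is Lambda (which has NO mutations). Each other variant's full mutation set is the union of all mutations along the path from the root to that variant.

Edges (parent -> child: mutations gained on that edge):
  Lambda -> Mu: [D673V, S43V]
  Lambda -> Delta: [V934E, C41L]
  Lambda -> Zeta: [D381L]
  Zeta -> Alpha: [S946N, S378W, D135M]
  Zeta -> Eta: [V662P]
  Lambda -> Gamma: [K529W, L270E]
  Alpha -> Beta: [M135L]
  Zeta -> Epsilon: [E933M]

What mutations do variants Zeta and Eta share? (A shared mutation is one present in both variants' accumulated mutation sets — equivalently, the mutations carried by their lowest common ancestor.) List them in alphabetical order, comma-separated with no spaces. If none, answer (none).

Accumulating mutations along path to Zeta:
  At Lambda: gained [] -> total []
  At Zeta: gained ['D381L'] -> total ['D381L']
Mutations(Zeta) = ['D381L']
Accumulating mutations along path to Eta:
  At Lambda: gained [] -> total []
  At Zeta: gained ['D381L'] -> total ['D381L']
  At Eta: gained ['V662P'] -> total ['D381L', 'V662P']
Mutations(Eta) = ['D381L', 'V662P']
Intersection: ['D381L'] ∩ ['D381L', 'V662P'] = ['D381L']

Answer: D381L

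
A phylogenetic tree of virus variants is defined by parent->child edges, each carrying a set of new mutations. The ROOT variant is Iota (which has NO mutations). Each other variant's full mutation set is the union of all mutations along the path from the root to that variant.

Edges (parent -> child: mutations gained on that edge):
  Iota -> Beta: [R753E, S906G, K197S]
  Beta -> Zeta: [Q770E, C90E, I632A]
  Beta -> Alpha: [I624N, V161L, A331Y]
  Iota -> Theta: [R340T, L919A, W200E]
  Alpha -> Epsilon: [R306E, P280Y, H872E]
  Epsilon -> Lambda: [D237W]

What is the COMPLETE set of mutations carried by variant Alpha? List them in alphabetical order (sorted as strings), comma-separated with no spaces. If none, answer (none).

Answer: A331Y,I624N,K197S,R753E,S906G,V161L

Derivation:
At Iota: gained [] -> total []
At Beta: gained ['R753E', 'S906G', 'K197S'] -> total ['K197S', 'R753E', 'S906G']
At Alpha: gained ['I624N', 'V161L', 'A331Y'] -> total ['A331Y', 'I624N', 'K197S', 'R753E', 'S906G', 'V161L']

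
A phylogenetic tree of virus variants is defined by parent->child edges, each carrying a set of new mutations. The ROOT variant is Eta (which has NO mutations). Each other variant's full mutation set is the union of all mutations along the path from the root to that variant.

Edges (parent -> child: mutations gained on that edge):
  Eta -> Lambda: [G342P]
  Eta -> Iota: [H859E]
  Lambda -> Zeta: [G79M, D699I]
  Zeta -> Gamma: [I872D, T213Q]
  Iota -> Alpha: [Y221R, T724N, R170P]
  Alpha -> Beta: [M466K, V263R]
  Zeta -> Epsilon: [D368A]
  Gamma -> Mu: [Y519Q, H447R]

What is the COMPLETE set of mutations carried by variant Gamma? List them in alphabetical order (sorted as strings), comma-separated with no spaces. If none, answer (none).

At Eta: gained [] -> total []
At Lambda: gained ['G342P'] -> total ['G342P']
At Zeta: gained ['G79M', 'D699I'] -> total ['D699I', 'G342P', 'G79M']
At Gamma: gained ['I872D', 'T213Q'] -> total ['D699I', 'G342P', 'G79M', 'I872D', 'T213Q']

Answer: D699I,G342P,G79M,I872D,T213Q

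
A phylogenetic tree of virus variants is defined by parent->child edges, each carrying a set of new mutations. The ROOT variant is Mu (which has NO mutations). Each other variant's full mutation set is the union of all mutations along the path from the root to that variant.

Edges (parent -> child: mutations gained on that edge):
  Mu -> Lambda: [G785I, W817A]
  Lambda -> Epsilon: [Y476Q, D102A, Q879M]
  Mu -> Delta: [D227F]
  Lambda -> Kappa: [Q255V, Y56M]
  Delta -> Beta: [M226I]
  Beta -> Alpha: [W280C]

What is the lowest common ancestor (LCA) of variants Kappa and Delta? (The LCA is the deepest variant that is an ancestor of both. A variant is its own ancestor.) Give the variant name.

Answer: Mu

Derivation:
Path from root to Kappa: Mu -> Lambda -> Kappa
  ancestors of Kappa: {Mu, Lambda, Kappa}
Path from root to Delta: Mu -> Delta
  ancestors of Delta: {Mu, Delta}
Common ancestors: {Mu}
Walk up from Delta: Delta (not in ancestors of Kappa), Mu (in ancestors of Kappa)
Deepest common ancestor (LCA) = Mu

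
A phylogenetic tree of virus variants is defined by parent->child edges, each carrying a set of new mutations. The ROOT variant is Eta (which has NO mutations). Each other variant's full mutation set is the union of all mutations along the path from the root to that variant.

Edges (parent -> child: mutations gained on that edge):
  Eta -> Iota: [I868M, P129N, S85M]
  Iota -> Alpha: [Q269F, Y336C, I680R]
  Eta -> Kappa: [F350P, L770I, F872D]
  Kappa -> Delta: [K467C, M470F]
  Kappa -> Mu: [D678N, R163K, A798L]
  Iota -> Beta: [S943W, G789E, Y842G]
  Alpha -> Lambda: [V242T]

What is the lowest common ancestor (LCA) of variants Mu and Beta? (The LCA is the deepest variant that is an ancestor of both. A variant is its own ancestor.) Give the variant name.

Answer: Eta

Derivation:
Path from root to Mu: Eta -> Kappa -> Mu
  ancestors of Mu: {Eta, Kappa, Mu}
Path from root to Beta: Eta -> Iota -> Beta
  ancestors of Beta: {Eta, Iota, Beta}
Common ancestors: {Eta}
Walk up from Beta: Beta (not in ancestors of Mu), Iota (not in ancestors of Mu), Eta (in ancestors of Mu)
Deepest common ancestor (LCA) = Eta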